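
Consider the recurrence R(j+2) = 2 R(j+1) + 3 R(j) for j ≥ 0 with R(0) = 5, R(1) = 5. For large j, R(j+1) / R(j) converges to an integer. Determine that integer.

The characteristic equation is r^2 - 2r - 3 = 0, which factors as (r - 3)(r + 1) = 0.
So the roots are 3 and -1. Since |3| > |-1| and the coefficient of 3^j is non-zero, the ratio tends to 3.

3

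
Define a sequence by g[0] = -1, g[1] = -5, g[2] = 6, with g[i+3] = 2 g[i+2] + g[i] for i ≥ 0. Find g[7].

g[3] = 2(6) + (-1) = 11
g[4] = 2(11) + (-5) = 17
g[5] = 2(17) + 6 = 40
g[6] = 2(40) + 11 = 91
g[7] = 2(91) + 17 = 199

199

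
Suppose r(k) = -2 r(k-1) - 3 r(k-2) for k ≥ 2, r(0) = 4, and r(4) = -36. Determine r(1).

Let r(1) = z.
r(2) = -12 - 2z
r(3) = 24 + z
r(4) = -12 + 4z
So -12 + 4z = -36, giving z = -6.

-6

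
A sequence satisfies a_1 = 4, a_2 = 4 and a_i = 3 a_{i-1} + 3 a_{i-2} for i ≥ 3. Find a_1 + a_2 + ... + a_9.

90656

a_3 = 3(4) + 3(4) = 24
a_4 = 3(24) + 3(4) = 84
a_5 = 3(84) + 3(24) = 324
a_6 = 3(324) + 3(84) = 1224
a_7 = 3(1224) + 3(324) = 4644
a_8 = 3(4644) + 3(1224) = 17604
a_9 = 3(17604) + 3(4644) = 66744
Sum = 4 + 4 + 24 + 84 + 324 + 1224 + 4644 + 17604 + 66744 = 90656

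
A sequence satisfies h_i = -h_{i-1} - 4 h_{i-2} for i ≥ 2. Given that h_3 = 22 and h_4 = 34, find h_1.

Rearranging, h_{i-2} = (h_i + h_{i-1}) / -4.
h_2 = (34 + 22) / -4 = 56/-4 = -14
h_1 = (22 + (-14)) / -4 = 8/-4 = -2

-2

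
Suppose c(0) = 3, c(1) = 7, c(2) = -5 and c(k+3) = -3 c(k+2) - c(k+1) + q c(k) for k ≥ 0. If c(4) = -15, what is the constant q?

c(3) = 8 + 3q
c(4) = -19 - 2q
So -19 - 2q = -15, giving q = -2.

-2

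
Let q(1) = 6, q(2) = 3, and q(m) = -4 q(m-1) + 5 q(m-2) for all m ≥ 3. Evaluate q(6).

q(3) = -4*3 + 5*6 = 18
q(4) = -4*18 + 5*3 = -57
q(5) = -4*(-57) + 5*18 = 318
q(6) = -4*318 + 5*(-57) = -1557

-1557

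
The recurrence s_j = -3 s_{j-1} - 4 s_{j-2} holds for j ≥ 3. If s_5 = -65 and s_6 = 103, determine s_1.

4

Rearranging, s_{j-2} = (s_j + 3 s_{j-1}) / -4.
s_4 = (103 + 3(-65)) / -4 = -92/-4 = 23
s_3 = (-65 + 3(23)) / -4 = 4/-4 = -1
s_2 = (23 + 3(-1)) / -4 = 20/-4 = -5
s_1 = (-1 + 3(-5)) / -4 = -16/-4 = 4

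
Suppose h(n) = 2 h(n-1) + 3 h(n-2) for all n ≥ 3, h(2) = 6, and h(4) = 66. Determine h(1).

4

Let h(1) = z.
h(3) = 12 + 3z
h(4) = 42 + 6z
So 42 + 6z = 66, giving z = 4.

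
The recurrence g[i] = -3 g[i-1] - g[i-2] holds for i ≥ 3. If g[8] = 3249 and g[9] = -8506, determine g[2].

9

Rearranging, g[i-2] = -(g[i] + 3 g[i-1]).
g[7] = -(-8506 + 3*3249) = -1241
g[6] = -(3249 + 3*(-1241)) = 474
g[5] = -(-1241 + 3*474) = -181
g[4] = -(474 + 3*(-181)) = 69
g[3] = -(-181 + 3*69) = -26
g[2] = -(69 + 3*(-26)) = 9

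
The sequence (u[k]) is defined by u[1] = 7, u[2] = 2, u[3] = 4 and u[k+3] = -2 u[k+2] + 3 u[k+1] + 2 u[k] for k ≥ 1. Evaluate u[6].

u[4] = -2(4) + 3(2) + 2(7) = 12
u[5] = -2(12) + 3(4) + 2(2) = -8
u[6] = -2(-8) + 3(12) + 2(4) = 60

60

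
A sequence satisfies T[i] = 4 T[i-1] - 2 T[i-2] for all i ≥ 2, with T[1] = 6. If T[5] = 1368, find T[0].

-4

Let T[0] = x.
T[2] = 24 - 2x
T[3] = 84 - 8x
T[4] = 288 - 28x
T[5] = 984 - 96x
So 984 - 96x = 1368, giving x = -4.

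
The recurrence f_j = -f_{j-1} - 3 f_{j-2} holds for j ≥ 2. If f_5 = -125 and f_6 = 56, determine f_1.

-5

Rearranging, f_{j-2} = (f_j + f_{j-1}) / -3.
f_4 = (56 + (-125)) / -3 = -69/-3 = 23
f_3 = (-125 + 23) / -3 = -102/-3 = 34
f_2 = (23 + 34) / -3 = 57/-3 = -19
f_1 = (34 + (-19)) / -3 = 15/-3 = -5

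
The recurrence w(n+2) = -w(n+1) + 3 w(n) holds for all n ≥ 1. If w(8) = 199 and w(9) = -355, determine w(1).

4

Rearranging, w(n-2) = (w(n) + w(n-1)) / 3.
w(7) = (-355 + 199) / 3 = -156/3 = -52
w(6) = (199 + (-52)) / 3 = 147/3 = 49
w(5) = (-52 + 49) / 3 = -3/3 = -1
w(4) = (49 + (-1)) / 3 = 48/3 = 16
w(3) = (-1 + 16) / 3 = 15/3 = 5
w(2) = (16 + 5) / 3 = 21/3 = 7
w(1) = (5 + 7) / 3 = 12/3 = 4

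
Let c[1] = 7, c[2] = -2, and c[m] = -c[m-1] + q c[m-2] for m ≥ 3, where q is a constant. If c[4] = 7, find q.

-1

c[3] = 2 + 7q
c[4] = -2 - 9q
So -2 - 9q = 7, giving q = -1.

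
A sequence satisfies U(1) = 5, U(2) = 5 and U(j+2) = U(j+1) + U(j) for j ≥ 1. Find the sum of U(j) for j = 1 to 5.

U(3) = 5 + 5 = 10
U(4) = 10 + 5 = 15
U(5) = 15 + 10 = 25
Sum = 5 + 5 + 10 + 15 + 25 = 60

60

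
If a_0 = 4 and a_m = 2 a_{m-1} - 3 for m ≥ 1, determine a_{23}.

8388611

The fixed point is -3/(1 - 2) = 3, so a_m - 3 = 2(a_{m-1} - 3).
Hence a_m = 1·2^m + 3.
a_{23} = 1·2^{23} + 3 = 1·8388608 + 3 = 8388611.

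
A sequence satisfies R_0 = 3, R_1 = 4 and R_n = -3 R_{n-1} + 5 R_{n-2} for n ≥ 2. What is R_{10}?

R_2 = -3*4 + 5*3 = 3
R_3 = -3*3 + 5*4 = 11
R_4 = -3*11 + 5*3 = -18
R_5 = -3*(-18) + 5*11 = 109
R_6 = -3*109 + 5*(-18) = -417
R_7 = -3*(-417) + 5*109 = 1796
R_8 = -3*1796 + 5*(-417) = -7473
R_9 = -3*(-7473) + 5*1796 = 31399
R_{10} = -3*31399 + 5*(-7473) = -131562

-131562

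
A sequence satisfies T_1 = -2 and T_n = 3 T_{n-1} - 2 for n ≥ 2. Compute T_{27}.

The fixed point is -2/(1 - 3) = 1, so T_n - 1 = 3(T_{n-1} - 1).
Hence T_n = -3·3^{n-1} + 1.
T_{27} = -3·3^{26} + 1 = -3·2541865828329 + 1 = -7625597484986.

-7625597484986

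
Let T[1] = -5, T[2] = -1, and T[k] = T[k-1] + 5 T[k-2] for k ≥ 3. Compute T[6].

-316

T[3] = (-1) + 5*(-5) = -26
T[4] = (-26) + 5*(-1) = -31
T[5] = (-31) + 5*(-26) = -161
T[6] = (-161) + 5*(-31) = -316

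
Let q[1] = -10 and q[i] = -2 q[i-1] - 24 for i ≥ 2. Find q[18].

262136

The fixed point is -24/(1 + 2) = -8, so q[i] + 8 = -2(q[i-1] + 8).
Hence q[i] = -2·(-2)^{i-1} - 8.
q[18] = -2·(-2)^{17} - 8 = -2·-131072 - 8 = 262136.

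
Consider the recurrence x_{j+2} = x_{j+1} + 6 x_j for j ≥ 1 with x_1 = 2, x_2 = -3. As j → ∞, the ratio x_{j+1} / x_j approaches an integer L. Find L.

3

The characteristic equation is r^2 - r - 6 = 0, which factors as (r - 3)(r + 2) = 0.
So the roots are 3 and -2. Since |3| > |-2| and the coefficient of 3^j is non-zero, the ratio tends to 3.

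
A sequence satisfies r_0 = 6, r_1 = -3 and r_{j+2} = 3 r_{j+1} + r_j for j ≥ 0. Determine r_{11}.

-167421

r_2 = 3·(-3) + 6 = -3
r_3 = 3·(-3) + (-3) = -12
r_4 = 3·(-12) + (-3) = -39
r_5 = 3·(-39) + (-12) = -129
r_6 = 3·(-129) + (-39) = -426
r_7 = 3·(-426) + (-129) = -1407
r_8 = 3·(-1407) + (-426) = -4647
r_9 = 3·(-4647) + (-1407) = -15348
r_{10} = 3·(-15348) + (-4647) = -50691
r_{11} = 3·(-50691) + (-15348) = -167421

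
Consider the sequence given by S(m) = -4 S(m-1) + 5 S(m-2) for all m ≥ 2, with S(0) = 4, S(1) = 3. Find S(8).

65108

S(2) = -4(3) + 5(4) = 8
S(3) = -4(8) + 5(3) = -17
S(4) = -4(-17) + 5(8) = 108
S(5) = -4(108) + 5(-17) = -517
S(6) = -4(-517) + 5(108) = 2608
S(7) = -4(2608) + 5(-517) = -13017
S(8) = -4(-13017) + 5(2608) = 65108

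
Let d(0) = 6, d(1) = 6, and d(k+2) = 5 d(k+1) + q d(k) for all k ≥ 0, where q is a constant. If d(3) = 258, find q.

d(2) = 30 + 6q
d(3) = 150 + 36q
So 150 + 36q = 258, giving q = 3.

3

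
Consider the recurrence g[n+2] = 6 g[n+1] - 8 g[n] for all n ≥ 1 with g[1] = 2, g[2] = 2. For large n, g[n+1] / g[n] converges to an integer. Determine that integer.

The characteristic equation is r^2 - 6r + 8 = 0, which factors as (r - 4)(r - 2) = 0.
So the roots are 4 and 2. Since |4| > |2| and the coefficient of 4^n is non-zero, the ratio tends to 4.

4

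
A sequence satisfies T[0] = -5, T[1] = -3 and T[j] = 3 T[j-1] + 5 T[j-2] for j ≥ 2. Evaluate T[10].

T[2] = 3*(-3) + 5*(-5) = -34
T[3] = 3*(-34) + 5*(-3) = -117
T[4] = 3*(-117) + 5*(-34) = -521
T[5] = 3*(-521) + 5*(-117) = -2148
T[6] = 3*(-2148) + 5*(-521) = -9049
T[7] = 3*(-9049) + 5*(-2148) = -37887
T[8] = 3*(-37887) + 5*(-9049) = -158906
T[9] = 3*(-158906) + 5*(-37887) = -666153
T[10] = 3*(-666153) + 5*(-158906) = -2792989

-2792989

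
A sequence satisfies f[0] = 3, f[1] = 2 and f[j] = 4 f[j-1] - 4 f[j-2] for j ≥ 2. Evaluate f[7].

f[2] = 4·2 - 4·3 = -4
f[3] = 4·(-4) - 4·2 = -24
f[4] = 4·(-24) - 4·(-4) = -80
f[5] = 4·(-80) - 4·(-24) = -224
f[6] = 4·(-224) - 4·(-80) = -576
f[7] = 4·(-576) - 4·(-224) = -1408

-1408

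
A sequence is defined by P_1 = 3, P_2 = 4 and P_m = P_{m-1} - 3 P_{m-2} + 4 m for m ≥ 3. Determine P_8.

P_3 = 4 - 3(3) + 12 = 7
P_4 = 7 - 3(4) + 16 = 11
P_5 = 11 - 3(7) + 20 = 10
P_6 = 10 - 3(11) + 24 = 1
P_7 = 1 - 3(10) + 28 = -1
P_8 = (-1) - 3(1) + 32 = 28

28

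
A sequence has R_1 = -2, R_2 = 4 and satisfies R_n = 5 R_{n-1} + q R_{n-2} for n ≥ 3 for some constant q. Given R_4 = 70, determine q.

5

R_3 = 20 - 2q
R_4 = 100 - 6q
So 100 - 6q = 70, giving q = 5.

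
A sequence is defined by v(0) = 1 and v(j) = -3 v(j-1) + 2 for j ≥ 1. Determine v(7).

v(1) = -3(1) + 2 = -1
v(2) = -3(-1) + 2 = 5
v(3) = -3(5) + 2 = -13
v(4) = -3(-13) + 2 = 41
v(5) = -3(41) + 2 = -121
v(6) = -3(-121) + 2 = 365
v(7) = -3(365) + 2 = -1093

-1093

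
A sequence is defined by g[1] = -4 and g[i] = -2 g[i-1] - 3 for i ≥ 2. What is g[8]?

g[2] = -2·(-4) - 3 = 5
g[3] = -2·5 - 3 = -13
g[4] = -2·(-13) - 3 = 23
g[5] = -2·23 - 3 = -49
g[6] = -2·(-49) - 3 = 95
g[7] = -2·95 - 3 = -193
g[8] = -2·(-193) - 3 = 383

383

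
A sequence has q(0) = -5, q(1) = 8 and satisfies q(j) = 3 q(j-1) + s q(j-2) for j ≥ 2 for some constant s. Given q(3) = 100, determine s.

-4

q(2) = 24 - 5s
q(3) = 72 - 7s
So 72 - 7s = 100, giving s = -4.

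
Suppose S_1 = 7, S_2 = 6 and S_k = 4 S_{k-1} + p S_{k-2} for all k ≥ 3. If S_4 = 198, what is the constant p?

3

S_3 = 24 + 7p
S_4 = 96 + 34p
So 96 + 34p = 198, giving p = 3.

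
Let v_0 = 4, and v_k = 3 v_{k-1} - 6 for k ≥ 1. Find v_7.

v_1 = 3*4 - 6 = 6
v_2 = 3*6 - 6 = 12
v_3 = 3*12 - 6 = 30
v_4 = 3*30 - 6 = 84
v_5 = 3*84 - 6 = 246
v_6 = 3*246 - 6 = 732
v_7 = 3*732 - 6 = 2190

2190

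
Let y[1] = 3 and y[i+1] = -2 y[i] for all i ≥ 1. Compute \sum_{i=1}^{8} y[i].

-255

y[2] = -2(3) = -6
y[3] = -2(-6) = 12
y[4] = -2(12) = -24
y[5] = -2(-24) = 48
y[6] = -2(48) = -96
y[7] = -2(-96) = 192
y[8] = -2(192) = -384
Sum = 3 + (-6) + 12 + (-24) + 48 + (-96) + 192 + (-384) = -255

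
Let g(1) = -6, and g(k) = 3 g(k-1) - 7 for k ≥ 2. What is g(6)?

-2305

g(2) = 3*(-6) - 7 = -25
g(3) = 3*(-25) - 7 = -82
g(4) = 3*(-82) - 7 = -253
g(5) = 3*(-253) - 7 = -766
g(6) = 3*(-766) - 7 = -2305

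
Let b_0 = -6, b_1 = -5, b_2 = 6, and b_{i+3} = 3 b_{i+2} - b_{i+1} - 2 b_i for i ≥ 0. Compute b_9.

6895

b_3 = 3*6 - (-5) - 2*(-6) = 35
b_4 = 3*35 - 6 - 2*(-5) = 109
b_5 = 3*109 - 35 - 2*6 = 280
b_6 = 3*280 - 109 - 2*35 = 661
b_7 = 3*661 - 280 - 2*109 = 1485
b_8 = 3*1485 - 661 - 2*280 = 3234
b_9 = 3*3234 - 1485 - 2*661 = 6895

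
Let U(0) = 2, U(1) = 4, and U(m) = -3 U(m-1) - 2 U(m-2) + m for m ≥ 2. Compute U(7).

691

U(2) = -3·4 - 2·2 + 2 = -14
U(3) = -3·(-14) - 2·4 + 3 = 37
U(4) = -3·37 - 2·(-14) + 4 = -79
U(5) = -3·(-79) - 2·37 + 5 = 168
U(6) = -3·168 - 2·(-79) + 6 = -340
U(7) = -3·(-340) - 2·168 + 7 = 691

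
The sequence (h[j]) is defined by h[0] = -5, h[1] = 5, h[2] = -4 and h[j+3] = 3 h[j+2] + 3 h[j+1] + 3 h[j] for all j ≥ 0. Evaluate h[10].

h[3] = 3*(-4) + 3*5 + 3*(-5) = -12
h[4] = 3*(-12) + 3*(-4) + 3*5 = -33
h[5] = 3*(-33) + 3*(-12) + 3*(-4) = -147
h[6] = 3*(-147) + 3*(-33) + 3*(-12) = -576
h[7] = 3*(-576) + 3*(-147) + 3*(-33) = -2268
h[8] = 3*(-2268) + 3*(-576) + 3*(-147) = -8973
h[9] = 3*(-8973) + 3*(-2268) + 3*(-576) = -35451
h[10] = 3*(-35451) + 3*(-8973) + 3*(-2268) = -140076

-140076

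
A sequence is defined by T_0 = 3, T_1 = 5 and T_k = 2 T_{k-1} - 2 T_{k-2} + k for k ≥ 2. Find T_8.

26

T_2 = 2*5 - 2*3 + 2 = 6
T_3 = 2*6 - 2*5 + 3 = 5
T_4 = 2*5 - 2*6 + 4 = 2
T_5 = 2*2 - 2*5 + 5 = -1
T_6 = 2*(-1) - 2*2 + 6 = 0
T_7 = 2*0 - 2*(-1) + 7 = 9
T_8 = 2*9 - 2*0 + 8 = 26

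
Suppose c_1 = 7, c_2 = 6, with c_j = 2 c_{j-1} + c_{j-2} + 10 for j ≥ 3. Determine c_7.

c_3 = 2*6 + 7 + 10 = 29
c_4 = 2*29 + 6 + 10 = 74
c_5 = 2*74 + 29 + 10 = 187
c_6 = 2*187 + 74 + 10 = 458
c_7 = 2*458 + 187 + 10 = 1113

1113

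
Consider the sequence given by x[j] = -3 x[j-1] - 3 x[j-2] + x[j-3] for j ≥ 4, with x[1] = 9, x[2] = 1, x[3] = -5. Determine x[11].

x[4] = -3(-5) - 3(1) + 9 = 21
x[5] = -3(21) - 3(-5) + 1 = -47
x[6] = -3(-47) - 3(21) + (-5) = 73
x[7] = -3(73) - 3(-47) + 21 = -57
x[8] = -3(-57) - 3(73) + (-47) = -95
x[9] = -3(-95) - 3(-57) + 73 = 529
x[10] = -3(529) - 3(-95) + (-57) = -1359
x[11] = -3(-1359) - 3(529) + (-95) = 2395

2395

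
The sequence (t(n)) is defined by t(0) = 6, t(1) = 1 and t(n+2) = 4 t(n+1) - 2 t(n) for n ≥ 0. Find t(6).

t(2) = 4*1 - 2*6 = -8
t(3) = 4*(-8) - 2*1 = -34
t(4) = 4*(-34) - 2*(-8) = -120
t(5) = 4*(-120) - 2*(-34) = -412
t(6) = 4*(-412) - 2*(-120) = -1408

-1408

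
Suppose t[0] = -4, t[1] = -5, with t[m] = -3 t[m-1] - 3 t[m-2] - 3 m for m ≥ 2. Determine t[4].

t[2] = -3·(-5) - 3·(-4) - 6 = 21
t[3] = -3·21 - 3·(-5) - 9 = -57
t[4] = -3·(-57) - 3·21 - 12 = 96

96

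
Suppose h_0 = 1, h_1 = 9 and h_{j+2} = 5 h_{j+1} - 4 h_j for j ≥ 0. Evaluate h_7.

43689

h_2 = 5(9) - 4(1) = 41
h_3 = 5(41) - 4(9) = 169
h_4 = 5(169) - 4(41) = 681
h_5 = 5(681) - 4(169) = 2729
h_6 = 5(2729) - 4(681) = 10921
h_7 = 5(10921) - 4(2729) = 43689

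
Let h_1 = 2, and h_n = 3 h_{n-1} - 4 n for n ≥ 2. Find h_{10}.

-59026

h_2 = 3·2 - 8 = -2
h_3 = 3·(-2) - 12 = -18
h_4 = 3·(-18) - 16 = -70
h_5 = 3·(-70) - 20 = -230
h_6 = 3·(-230) - 24 = -714
h_7 = 3·(-714) - 28 = -2170
h_8 = 3·(-2170) - 32 = -6542
h_9 = 3·(-6542) - 36 = -19662
h_{10} = 3·(-19662) - 40 = -59026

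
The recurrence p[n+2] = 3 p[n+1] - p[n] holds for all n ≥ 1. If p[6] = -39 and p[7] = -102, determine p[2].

-3

Rearranging, p[n-2] = -(p[n] - 3 p[n-1]).
p[5] = -(-102 - 3*(-39)) = -15
p[4] = -(-39 - 3*(-15)) = -6
p[3] = -(-15 - 3*(-6)) = -3
p[2] = -(-6 - 3*(-3)) = -3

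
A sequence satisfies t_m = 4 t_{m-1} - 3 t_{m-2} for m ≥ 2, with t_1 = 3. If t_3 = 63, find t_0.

-2

Let t_0 = w.
t_2 = 12 - 3w
t_3 = 39 - 12w
So 39 - 12w = 63, giving w = -2.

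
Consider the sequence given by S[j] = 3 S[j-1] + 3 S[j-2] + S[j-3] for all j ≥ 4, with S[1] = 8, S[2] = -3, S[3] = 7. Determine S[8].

S[4] = 3·7 + 3·(-3) + 8 = 20
S[5] = 3·20 + 3·7 + (-3) = 78
S[6] = 3·78 + 3·20 + 7 = 301
S[7] = 3·301 + 3·78 + 20 = 1157
S[8] = 3·1157 + 3·301 + 78 = 4452

4452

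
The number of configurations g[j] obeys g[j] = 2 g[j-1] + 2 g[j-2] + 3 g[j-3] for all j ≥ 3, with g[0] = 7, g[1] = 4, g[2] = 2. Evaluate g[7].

2188

g[3] = 2*2 + 2*4 + 3*7 = 33
g[4] = 2*33 + 2*2 + 3*4 = 82
g[5] = 2*82 + 2*33 + 3*2 = 236
g[6] = 2*236 + 2*82 + 3*33 = 735
g[7] = 2*735 + 2*236 + 3*82 = 2188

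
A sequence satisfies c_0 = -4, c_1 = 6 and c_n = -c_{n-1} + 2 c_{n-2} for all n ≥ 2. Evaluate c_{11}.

c_2 = -6 + 2·(-4) = -14
c_3 = -(-14) + 2·6 = 26
c_4 = -26 + 2·(-14) = -54
c_5 = -(-54) + 2·26 = 106
c_6 = -106 + 2·(-54) = -214
c_7 = -(-214) + 2·106 = 426
c_8 = -426 + 2·(-214) = -854
c_9 = -(-854) + 2·426 = 1706
c_{10} = -1706 + 2·(-854) = -3414
c_{11} = -(-3414) + 2·1706 = 6826

6826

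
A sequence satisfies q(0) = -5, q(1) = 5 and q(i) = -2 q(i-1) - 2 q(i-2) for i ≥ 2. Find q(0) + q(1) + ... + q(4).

q(2) = -2*5 - 2*(-5) = 0
q(3) = -2*0 - 2*5 = -10
q(4) = -2*(-10) - 2*0 = 20
Sum = (-5) + 5 + 0 + (-10) + 20 = 10

10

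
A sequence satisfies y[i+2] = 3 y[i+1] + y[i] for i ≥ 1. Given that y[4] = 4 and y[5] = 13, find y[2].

1

Rearranging, y[i-2] = y[i] - 3 y[i-1].
y[3] = 13 - 3*4 = 1
y[2] = 4 - 3*1 = 1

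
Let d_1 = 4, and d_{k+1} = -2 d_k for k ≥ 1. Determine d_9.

1024

d_2 = -2(4) = -8
d_3 = -2(-8) = 16
d_4 = -2(16) = -32
d_5 = -2(-32) = 64
d_6 = -2(64) = -128
d_7 = -2(-128) = 256
d_8 = -2(256) = -512
d_9 = -2(-512) = 1024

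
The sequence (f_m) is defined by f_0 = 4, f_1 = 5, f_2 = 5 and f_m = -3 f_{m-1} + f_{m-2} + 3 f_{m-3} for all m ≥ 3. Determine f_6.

f_3 = -3*5 + 5 + 3*4 = 2
f_4 = -3*2 + 5 + 3*5 = 14
f_5 = -3*14 + 2 + 3*5 = -25
f_6 = -3*(-25) + 14 + 3*2 = 95

95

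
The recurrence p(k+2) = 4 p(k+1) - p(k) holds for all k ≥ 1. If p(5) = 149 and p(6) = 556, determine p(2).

Rearranging, p(k-2) = -(p(k) - 4 p(k-1)).
p(4) = -(556 - 4(149)) = 40
p(3) = -(149 - 4(40)) = 11
p(2) = -(40 - 4(11)) = 4

4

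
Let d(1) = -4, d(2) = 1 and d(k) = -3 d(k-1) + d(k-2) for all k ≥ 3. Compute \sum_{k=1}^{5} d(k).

-61

d(3) = -3*1 + (-4) = -7
d(4) = -3*(-7) + 1 = 22
d(5) = -3*22 + (-7) = -73
Sum = (-4) + 1 + (-7) + 22 + (-73) = -61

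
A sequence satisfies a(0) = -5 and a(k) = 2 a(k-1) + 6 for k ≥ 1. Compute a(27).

The fixed point is 6/(1 - 2) = -6, so a(k) + 6 = 2(a(k-1) + 6).
Hence a(k) = 1·2^k - 6.
a(27) = 1·2^{27} - 6 = 1·134217728 - 6 = 134217722.

134217722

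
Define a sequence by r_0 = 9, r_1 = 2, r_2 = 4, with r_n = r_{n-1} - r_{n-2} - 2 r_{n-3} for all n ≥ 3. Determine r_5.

-16

r_3 = 4 - 2 - 2(9) = -16
r_4 = (-16) - 4 - 2(2) = -24
r_5 = (-24) - (-16) - 2(4) = -16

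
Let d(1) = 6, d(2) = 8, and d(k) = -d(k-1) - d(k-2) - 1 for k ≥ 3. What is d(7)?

6

d(3) = -8 - 6 - 1 = -15
d(4) = -(-15) - 8 - 1 = 6
d(5) = -6 - (-15) - 1 = 8
d(6) = -8 - 6 - 1 = -15
d(7) = -(-15) - 8 - 1 = 6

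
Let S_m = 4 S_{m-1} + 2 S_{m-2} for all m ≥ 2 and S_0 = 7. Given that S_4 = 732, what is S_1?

Let S_1 = z.
S_2 = 14 + 4z
S_3 = 56 + 18z
S_4 = 252 + 80z
So 252 + 80z = 732, giving z = 6.

6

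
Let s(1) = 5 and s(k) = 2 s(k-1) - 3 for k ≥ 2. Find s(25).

The fixed point is -3/(1 - 2) = 3, so s(k) - 3 = 2(s(k-1) - 3).
Hence s(k) = 2·2^{k-1} + 3.
s(25) = 2·2^{24} + 3 = 2·16777216 + 3 = 33554435.

33554435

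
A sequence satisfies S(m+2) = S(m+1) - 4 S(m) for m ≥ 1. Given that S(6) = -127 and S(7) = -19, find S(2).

-3

Rearranging, S(m-2) = (S(m) - S(m-1)) / -4.
S(5) = (-19 - (-127)) / -4 = 108/-4 = -27
S(4) = (-127 - (-27)) / -4 = -100/-4 = 25
S(3) = (-27 - 25) / -4 = -52/-4 = 13
S(2) = (25 - 13) / -4 = 12/-4 = -3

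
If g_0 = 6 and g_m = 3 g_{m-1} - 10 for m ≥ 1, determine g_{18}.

The fixed point is -10/(1 - 3) = 5, so g_m - 5 = 3(g_{m-1} - 5).
Hence g_m = 1·3^m + 5.
g_{18} = 1·3^{18} + 5 = 1·387420489 + 5 = 387420494.

387420494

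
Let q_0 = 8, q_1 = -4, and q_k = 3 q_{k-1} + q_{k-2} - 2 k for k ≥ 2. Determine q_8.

-14492

q_2 = 3*(-4) + 8 - 4 = -8
q_3 = 3*(-8) + (-4) - 6 = -34
q_4 = 3*(-34) + (-8) - 8 = -118
q_5 = 3*(-118) + (-34) - 10 = -398
q_6 = 3*(-398) + (-118) - 12 = -1324
q_7 = 3*(-1324) + (-398) - 14 = -4384
q_8 = 3*(-4384) + (-1324) - 16 = -14492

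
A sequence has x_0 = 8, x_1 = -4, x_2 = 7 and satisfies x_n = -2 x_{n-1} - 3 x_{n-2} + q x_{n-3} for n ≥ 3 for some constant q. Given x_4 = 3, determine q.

-1

x_3 = -2 + 8q
x_4 = -17 - 20q
So -17 - 20q = 3, giving q = -1.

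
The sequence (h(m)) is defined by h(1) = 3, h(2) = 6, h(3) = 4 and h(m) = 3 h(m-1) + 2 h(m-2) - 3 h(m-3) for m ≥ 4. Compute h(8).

h(4) = 3*4 + 2*6 - 3*3 = 15
h(5) = 3*15 + 2*4 - 3*6 = 35
h(6) = 3*35 + 2*15 - 3*4 = 123
h(7) = 3*123 + 2*35 - 3*15 = 394
h(8) = 3*394 + 2*123 - 3*35 = 1323

1323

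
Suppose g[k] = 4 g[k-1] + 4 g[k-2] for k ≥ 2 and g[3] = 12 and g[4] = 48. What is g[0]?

Rearranging, g[k-2] = (g[k] - 4 g[k-1]) / 4.
g[2] = (48 - 4(12)) / 4 = 0/4 = 0
g[1] = (12 - 4(0)) / 4 = 12/4 = 3
g[0] = (0 - 4(3)) / 4 = -12/4 = -3

-3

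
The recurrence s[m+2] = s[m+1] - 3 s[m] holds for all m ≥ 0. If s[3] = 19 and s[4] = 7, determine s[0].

Rearranging, s[m-2] = (s[m] - s[m-1]) / -3.
s[2] = (7 - 19) / -3 = -12/-3 = 4
s[1] = (19 - 4) / -3 = 15/-3 = -5
s[0] = (4 - (-5)) / -3 = 9/-3 = -3

-3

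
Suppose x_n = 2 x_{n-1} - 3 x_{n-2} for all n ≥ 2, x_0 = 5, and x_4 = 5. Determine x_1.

Let x_1 = w.
x_2 = -15 + 2w
x_3 = -30 + w
x_4 = -15 - 4w
So -15 - 4w = 5, giving w = -5.

-5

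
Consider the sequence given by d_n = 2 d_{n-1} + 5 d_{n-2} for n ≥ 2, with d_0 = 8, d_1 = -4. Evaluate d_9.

107036

d_2 = 2(-4) + 5(8) = 32
d_3 = 2(32) + 5(-4) = 44
d_4 = 2(44) + 5(32) = 248
d_5 = 2(248) + 5(44) = 716
d_6 = 2(716) + 5(248) = 2672
d_7 = 2(2672) + 5(716) = 8924
d_8 = 2(8924) + 5(2672) = 31208
d_9 = 2(31208) + 5(8924) = 107036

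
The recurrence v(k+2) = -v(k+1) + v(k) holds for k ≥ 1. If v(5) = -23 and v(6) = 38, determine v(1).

-1

Rearranging, v(k-2) = v(k) + v(k-1).
v(4) = 38 + (-23) = 15
v(3) = -23 + 15 = -8
v(2) = 15 + (-8) = 7
v(1) = -8 + 7 = -1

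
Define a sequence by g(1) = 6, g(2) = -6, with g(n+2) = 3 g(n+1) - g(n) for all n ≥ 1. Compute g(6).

g(3) = 3·(-6) - 6 = -24
g(4) = 3·(-24) - (-6) = -66
g(5) = 3·(-66) - (-24) = -174
g(6) = 3·(-174) - (-66) = -456

-456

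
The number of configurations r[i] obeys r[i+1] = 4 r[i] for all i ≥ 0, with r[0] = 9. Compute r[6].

r[1] = 4(9) = 36
r[2] = 4(36) = 144
r[3] = 4(144) = 576
r[4] = 4(576) = 2304
r[5] = 4(2304) = 9216
r[6] = 4(9216) = 36864

36864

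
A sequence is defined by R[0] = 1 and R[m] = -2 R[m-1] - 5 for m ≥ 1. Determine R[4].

41

R[1] = -2·1 - 5 = -7
R[2] = -2·(-7) - 5 = 9
R[3] = -2·9 - 5 = -23
R[4] = -2·(-23) - 5 = 41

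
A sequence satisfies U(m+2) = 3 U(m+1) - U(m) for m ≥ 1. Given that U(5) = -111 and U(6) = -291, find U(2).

Rearranging, U(m-2) = -(U(m) - 3 U(m-1)).
U(4) = -(-291 - 3·(-111)) = -42
U(3) = -(-111 - 3·(-42)) = -15
U(2) = -(-42 - 3·(-15)) = -3

-3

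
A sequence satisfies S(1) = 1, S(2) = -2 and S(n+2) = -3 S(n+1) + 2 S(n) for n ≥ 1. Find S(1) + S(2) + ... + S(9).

S(3) = -3(-2) + 2(1) = 8
S(4) = -3(8) + 2(-2) = -28
S(5) = -3(-28) + 2(8) = 100
S(6) = -3(100) + 2(-28) = -356
S(7) = -3(-356) + 2(100) = 1268
S(8) = -3(1268) + 2(-356) = -4516
S(9) = -3(-4516) + 2(1268) = 16084
Sum = 1 + (-2) + 8 + (-28) + 100 + (-356) + 1268 + (-4516) + 16084 = 12559

12559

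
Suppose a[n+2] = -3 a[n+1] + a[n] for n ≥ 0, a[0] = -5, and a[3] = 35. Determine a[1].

2

Let a[1] = z.
a[2] = -5 - 3z
a[3] = 15 + 10z
So 15 + 10z = 35, giving z = 2.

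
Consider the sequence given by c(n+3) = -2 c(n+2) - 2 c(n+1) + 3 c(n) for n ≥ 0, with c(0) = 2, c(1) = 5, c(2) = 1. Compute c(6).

c(3) = -2*1 - 2*5 + 3*2 = -6
c(4) = -2*(-6) - 2*1 + 3*5 = 25
c(5) = -2*25 - 2*(-6) + 3*1 = -35
c(6) = -2*(-35) - 2*25 + 3*(-6) = 2

2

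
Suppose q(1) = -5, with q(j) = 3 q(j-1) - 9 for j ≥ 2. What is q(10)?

-186984

q(2) = 3(-5) - 9 = -24
q(3) = 3(-24) - 9 = -81
q(4) = 3(-81) - 9 = -252
q(5) = 3(-252) - 9 = -765
q(6) = 3(-765) - 9 = -2304
q(7) = 3(-2304) - 9 = -6921
q(8) = 3(-6921) - 9 = -20772
q(9) = 3(-20772) - 9 = -62325
q(10) = 3(-62325) - 9 = -186984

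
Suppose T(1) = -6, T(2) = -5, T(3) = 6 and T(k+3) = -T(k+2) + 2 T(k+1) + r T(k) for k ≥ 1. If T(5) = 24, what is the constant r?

-4

T(4) = -16 - 6r
T(5) = 28 + r
So 28 + r = 24, giving r = -4.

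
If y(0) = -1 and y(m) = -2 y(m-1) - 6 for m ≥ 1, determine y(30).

1073741822

The fixed point is -6/(1 + 2) = -2, so y(m) + 2 = -2(y(m-1) + 2).
Hence y(m) = 1·(-2)^m - 2.
y(30) = 1·(-2)^{30} - 2 = 1·1073741824 - 2 = 1073741822.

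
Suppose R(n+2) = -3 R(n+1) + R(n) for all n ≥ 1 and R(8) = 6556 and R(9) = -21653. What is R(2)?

Rearranging, R(n-2) = R(n) + 3 R(n-1).
R(7) = -21653 + 3(6556) = -1985
R(6) = 6556 + 3(-1985) = 601
R(5) = -1985 + 3(601) = -182
R(4) = 601 + 3(-182) = 55
R(3) = -182 + 3(55) = -17
R(2) = 55 + 3(-17) = 4

4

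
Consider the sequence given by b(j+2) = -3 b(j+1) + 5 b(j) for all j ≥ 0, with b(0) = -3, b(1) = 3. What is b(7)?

b(2) = -3·3 + 5·(-3) = -24
b(3) = -3·(-24) + 5·3 = 87
b(4) = -3·87 + 5·(-24) = -381
b(5) = -3·(-381) + 5·87 = 1578
b(6) = -3·1578 + 5·(-381) = -6639
b(7) = -3·(-6639) + 5·1578 = 27807

27807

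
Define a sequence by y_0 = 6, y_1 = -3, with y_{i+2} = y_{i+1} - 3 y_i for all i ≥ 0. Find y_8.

y_2 = (-3) - 3·6 = -21
y_3 = (-21) - 3·(-3) = -12
y_4 = (-12) - 3·(-21) = 51
y_5 = 51 - 3·(-12) = 87
y_6 = 87 - 3·51 = -66
y_7 = (-66) - 3·87 = -327
y_8 = (-327) - 3·(-66) = -129

-129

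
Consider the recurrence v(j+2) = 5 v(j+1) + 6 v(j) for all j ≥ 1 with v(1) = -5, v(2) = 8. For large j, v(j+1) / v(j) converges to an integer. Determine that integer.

6

The characteristic equation is r^2 - 5r - 6 = 0, which factors as (r - 6)(r + 1) = 0.
So the roots are 6 and -1. Since |6| > |-1| and the coefficient of 6^j is non-zero, the ratio tends to 6.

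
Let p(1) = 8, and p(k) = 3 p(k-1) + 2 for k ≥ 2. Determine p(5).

p(2) = 3(8) + 2 = 26
p(3) = 3(26) + 2 = 80
p(4) = 3(80) + 2 = 242
p(5) = 3(242) + 2 = 728

728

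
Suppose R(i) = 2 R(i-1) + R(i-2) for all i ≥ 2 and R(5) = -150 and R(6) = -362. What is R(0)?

2

Rearranging, R(i-2) = R(i) - 2 R(i-1).
R(4) = -362 - 2(-150) = -62
R(3) = -150 - 2(-62) = -26
R(2) = -62 - 2(-26) = -10
R(1) = -26 - 2(-10) = -6
R(0) = -10 - 2(-6) = 2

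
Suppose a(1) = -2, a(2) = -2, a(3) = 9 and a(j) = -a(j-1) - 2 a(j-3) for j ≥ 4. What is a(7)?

a(4) = -9 - 2(-2) = -5
a(5) = -(-5) - 2(-2) = 9
a(6) = -9 - 2(9) = -27
a(7) = -(-27) - 2(-5) = 37

37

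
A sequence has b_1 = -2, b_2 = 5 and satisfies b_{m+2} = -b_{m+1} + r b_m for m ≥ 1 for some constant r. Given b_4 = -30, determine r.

-5

b_3 = -5 - 2r
b_4 = 5 + 7r
So 5 + 7r = -30, giving r = -5.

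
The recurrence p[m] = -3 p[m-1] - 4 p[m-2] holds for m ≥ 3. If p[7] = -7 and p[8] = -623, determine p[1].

Rearranging, p[m-2] = (p[m] + 3 p[m-1]) / -4.
p[6] = (-623 + 3(-7)) / -4 = -644/-4 = 161
p[5] = (-7 + 3(161)) / -4 = 476/-4 = -119
p[4] = (161 + 3(-119)) / -4 = -196/-4 = 49
p[3] = (-119 + 3(49)) / -4 = 28/-4 = -7
p[2] = (49 + 3(-7)) / -4 = 28/-4 = -7
p[1] = (-7 + 3(-7)) / -4 = -28/-4 = 7

7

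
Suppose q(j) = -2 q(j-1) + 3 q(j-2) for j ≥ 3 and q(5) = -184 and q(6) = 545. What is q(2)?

Rearranging, q(j-2) = (q(j) + 2 q(j-1)) / 3.
q(4) = (545 + 2*(-184)) / 3 = 177/3 = 59
q(3) = (-184 + 2*59) / 3 = -66/3 = -22
q(2) = (59 + 2*(-22)) / 3 = 15/3 = 5

5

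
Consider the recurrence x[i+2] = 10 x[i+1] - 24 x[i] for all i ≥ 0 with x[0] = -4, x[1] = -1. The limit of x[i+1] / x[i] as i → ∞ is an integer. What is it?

The characteristic equation is r^2 - 10r + 24 = 0, which factors as (r - 6)(r - 4) = 0.
So the roots are 6 and 4. Since |6| > |4| and the coefficient of 6^i is non-zero, the ratio tends to 6.

6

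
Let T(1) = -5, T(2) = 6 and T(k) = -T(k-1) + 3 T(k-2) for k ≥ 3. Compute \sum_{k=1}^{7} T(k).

T(3) = -6 + 3*(-5) = -21
T(4) = -(-21) + 3*6 = 39
T(5) = -39 + 3*(-21) = -102
T(6) = -(-102) + 3*39 = 219
T(7) = -219 + 3*(-102) = -525
Sum = (-5) + 6 + (-21) + 39 + (-102) + 219 + (-525) = -389

-389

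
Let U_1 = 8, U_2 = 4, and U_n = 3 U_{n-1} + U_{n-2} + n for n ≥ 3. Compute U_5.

259

U_3 = 3(4) + 8 + 3 = 23
U_4 = 3(23) + 4 + 4 = 77
U_5 = 3(77) + 23 + 5 = 259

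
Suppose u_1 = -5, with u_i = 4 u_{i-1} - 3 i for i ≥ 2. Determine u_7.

u_2 = 4(-5) - 6 = -26
u_3 = 4(-26) - 9 = -113
u_4 = 4(-113) - 12 = -464
u_5 = 4(-464) - 15 = -1871
u_6 = 4(-1871) - 18 = -7502
u_7 = 4(-7502) - 21 = -30029

-30029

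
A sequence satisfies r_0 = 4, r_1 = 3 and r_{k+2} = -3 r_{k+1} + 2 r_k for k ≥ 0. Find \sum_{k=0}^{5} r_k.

91

r_2 = -3(3) + 2(4) = -1
r_3 = -3(-1) + 2(3) = 9
r_4 = -3(9) + 2(-1) = -29
r_5 = -3(-29) + 2(9) = 105
Sum = 4 + 3 + (-1) + 9 + (-29) + 105 = 91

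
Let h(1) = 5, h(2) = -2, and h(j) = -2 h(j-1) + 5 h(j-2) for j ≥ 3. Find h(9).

37901

h(3) = -2*(-2) + 5*5 = 29
h(4) = -2*29 + 5*(-2) = -68
h(5) = -2*(-68) + 5*29 = 281
h(6) = -2*281 + 5*(-68) = -902
h(7) = -2*(-902) + 5*281 = 3209
h(8) = -2*3209 + 5*(-902) = -10928
h(9) = -2*(-10928) + 5*3209 = 37901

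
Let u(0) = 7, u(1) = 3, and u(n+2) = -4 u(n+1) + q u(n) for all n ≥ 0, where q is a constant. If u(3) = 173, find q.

-5

u(2) = -12 + 7q
u(3) = 48 - 25q
So 48 - 25q = 173, giving q = -5.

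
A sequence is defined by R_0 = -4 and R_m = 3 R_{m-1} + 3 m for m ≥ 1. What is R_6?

-1287

R_1 = 3·(-4) + 3 = -9
R_2 = 3·(-9) + 6 = -21
R_3 = 3·(-21) + 9 = -54
R_4 = 3·(-54) + 12 = -150
R_5 = 3·(-150) + 15 = -435
R_6 = 3·(-435) + 18 = -1287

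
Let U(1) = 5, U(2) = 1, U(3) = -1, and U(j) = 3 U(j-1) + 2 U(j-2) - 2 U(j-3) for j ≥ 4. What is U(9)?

U(4) = 3*(-1) + 2*1 - 2*5 = -11
U(5) = 3*(-11) + 2*(-1) - 2*1 = -37
U(6) = 3*(-37) + 2*(-11) - 2*(-1) = -131
U(7) = 3*(-131) + 2*(-37) - 2*(-11) = -445
U(8) = 3*(-445) + 2*(-131) - 2*(-37) = -1523
U(9) = 3*(-1523) + 2*(-445) - 2*(-131) = -5197

-5197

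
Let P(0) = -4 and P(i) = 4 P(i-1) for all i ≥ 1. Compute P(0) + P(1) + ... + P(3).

P(1) = 4·(-4) = -16
P(2) = 4·(-16) = -64
P(3) = 4·(-64) = -256
Sum = (-4) + (-16) + (-64) + (-256) = -340

-340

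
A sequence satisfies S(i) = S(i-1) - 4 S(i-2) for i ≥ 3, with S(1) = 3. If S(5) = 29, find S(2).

1

Let S(2) = w.
S(3) = -12 + w
S(4) = -12 - 3w
S(5) = 36 - 7w
So 36 - 7w = 29, giving w = 1.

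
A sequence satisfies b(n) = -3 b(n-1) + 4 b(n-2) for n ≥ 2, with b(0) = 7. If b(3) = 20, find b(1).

8

Let b(1) = y.
b(2) = 28 - 3y
b(3) = -84 + 13y
So -84 + 13y = 20, giving y = 8.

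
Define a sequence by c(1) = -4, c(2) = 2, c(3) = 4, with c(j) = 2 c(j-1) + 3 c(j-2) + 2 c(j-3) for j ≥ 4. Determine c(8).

c(4) = 2·4 + 3·2 + 2·(-4) = 6
c(5) = 2·6 + 3·4 + 2·2 = 28
c(6) = 2·28 + 3·6 + 2·4 = 82
c(7) = 2·82 + 3·28 + 2·6 = 260
c(8) = 2·260 + 3·82 + 2·28 = 822

822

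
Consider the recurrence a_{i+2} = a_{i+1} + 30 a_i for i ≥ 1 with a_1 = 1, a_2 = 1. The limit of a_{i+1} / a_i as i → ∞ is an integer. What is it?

The characteristic equation is r^2 - r - 30 = 0, which factors as (r - 6)(r + 5) = 0.
So the roots are 6 and -5. Since |6| > |-5| and the coefficient of 6^i is non-zero, the ratio tends to 6.

6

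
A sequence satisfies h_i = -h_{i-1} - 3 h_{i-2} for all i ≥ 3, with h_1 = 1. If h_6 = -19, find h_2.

Let h_2 = y.
h_3 = -3 - y
h_4 = 3 - 2y
h_5 = 6 + 5y
h_6 = -15 + y
So -15 + y = -19, giving y = -4.

-4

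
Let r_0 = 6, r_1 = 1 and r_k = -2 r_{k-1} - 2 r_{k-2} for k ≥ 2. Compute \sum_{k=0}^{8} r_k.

39

r_2 = -2(1) - 2(6) = -14
r_3 = -2(-14) - 2(1) = 26
r_4 = -2(26) - 2(-14) = -24
r_5 = -2(-24) - 2(26) = -4
r_6 = -2(-4) - 2(-24) = 56
r_7 = -2(56) - 2(-4) = -104
r_8 = -2(-104) - 2(56) = 96
Sum = 6 + 1 + (-14) + 26 + (-24) + (-4) + 56 + (-104) + 96 = 39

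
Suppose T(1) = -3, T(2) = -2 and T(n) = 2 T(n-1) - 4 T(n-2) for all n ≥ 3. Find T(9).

512

T(3) = 2·(-2) - 4·(-3) = 8
T(4) = 2·8 - 4·(-2) = 24
T(5) = 2·24 - 4·8 = 16
T(6) = 2·16 - 4·24 = -64
T(7) = 2·(-64) - 4·16 = -192
T(8) = 2·(-192) - 4·(-64) = -128
T(9) = 2·(-128) - 4·(-192) = 512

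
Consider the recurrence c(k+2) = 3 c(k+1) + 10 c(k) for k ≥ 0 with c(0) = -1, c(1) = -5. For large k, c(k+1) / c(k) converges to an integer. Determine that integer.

5

The characteristic equation is r^2 - 3r - 10 = 0, which factors as (r - 5)(r + 2) = 0.
So the roots are 5 and -2. Since |5| > |-2| and the coefficient of 5^k is non-zero, the ratio tends to 5.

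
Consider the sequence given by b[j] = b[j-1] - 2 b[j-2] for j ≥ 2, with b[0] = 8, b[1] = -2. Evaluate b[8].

-106

b[2] = (-2) - 2(8) = -18
b[3] = (-18) - 2(-2) = -14
b[4] = (-14) - 2(-18) = 22
b[5] = 22 - 2(-14) = 50
b[6] = 50 - 2(22) = 6
b[7] = 6 - 2(50) = -94
b[8] = (-94) - 2(6) = -106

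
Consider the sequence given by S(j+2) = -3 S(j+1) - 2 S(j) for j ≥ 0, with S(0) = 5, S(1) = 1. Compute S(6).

-373

S(2) = -3*1 - 2*5 = -13
S(3) = -3*(-13) - 2*1 = 37
S(4) = -3*37 - 2*(-13) = -85
S(5) = -3*(-85) - 2*37 = 181
S(6) = -3*181 - 2*(-85) = -373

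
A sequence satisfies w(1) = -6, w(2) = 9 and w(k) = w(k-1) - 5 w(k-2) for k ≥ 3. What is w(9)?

w(3) = 9 - 5(-6) = 39
w(4) = 39 - 5(9) = -6
w(5) = (-6) - 5(39) = -201
w(6) = (-201) - 5(-6) = -171
w(7) = (-171) - 5(-201) = 834
w(8) = 834 - 5(-171) = 1689
w(9) = 1689 - 5(834) = -2481

-2481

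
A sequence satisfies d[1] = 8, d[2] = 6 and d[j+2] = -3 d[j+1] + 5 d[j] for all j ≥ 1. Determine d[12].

d[3] = -3(6) + 5(8) = 22
d[4] = -3(22) + 5(6) = -36
d[5] = -3(-36) + 5(22) = 218
d[6] = -3(218) + 5(-36) = -834
d[7] = -3(-834) + 5(218) = 3592
d[8] = -3(3592) + 5(-834) = -14946
d[9] = -3(-14946) + 5(3592) = 62798
d[10] = -3(62798) + 5(-14946) = -263124
d[11] = -3(-263124) + 5(62798) = 1103362
d[12] = -3(1103362) + 5(-263124) = -4625706

-4625706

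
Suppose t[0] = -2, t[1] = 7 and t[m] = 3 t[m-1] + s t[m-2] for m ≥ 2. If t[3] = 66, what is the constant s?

3

t[2] = 21 - 2s
t[3] = 63 + s
So 63 + s = 66, giving s = 3.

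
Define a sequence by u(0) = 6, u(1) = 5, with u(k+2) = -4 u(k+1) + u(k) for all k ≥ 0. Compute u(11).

u(2) = -4(5) + 6 = -14
u(3) = -4(-14) + 5 = 61
u(4) = -4(61) + (-14) = -258
u(5) = -4(-258) + 61 = 1093
u(6) = -4(1093) + (-258) = -4630
u(7) = -4(-4630) + 1093 = 19613
u(8) = -4(19613) + (-4630) = -83082
u(9) = -4(-83082) + 19613 = 351941
u(10) = -4(351941) + (-83082) = -1490846
u(11) = -4(-1490846) + 351941 = 6315325

6315325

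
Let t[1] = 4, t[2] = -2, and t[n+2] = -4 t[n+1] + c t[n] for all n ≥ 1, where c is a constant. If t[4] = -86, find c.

t[3] = 8 + 4c
t[4] = -32 - 18c
So -32 - 18c = -86, giving c = 3.

3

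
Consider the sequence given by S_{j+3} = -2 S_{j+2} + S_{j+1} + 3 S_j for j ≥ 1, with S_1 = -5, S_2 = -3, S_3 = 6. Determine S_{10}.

S_4 = -2·6 + (-3) + 3·(-5) = -30
S_5 = -2·(-30) + 6 + 3·(-3) = 57
S_6 = -2·57 + (-30) + 3·6 = -126
S_7 = -2·(-126) + 57 + 3·(-30) = 219
S_8 = -2·219 + (-126) + 3·57 = -393
S_9 = -2·(-393) + 219 + 3·(-126) = 627
S_{10} = -2·627 + (-393) + 3·219 = -990

-990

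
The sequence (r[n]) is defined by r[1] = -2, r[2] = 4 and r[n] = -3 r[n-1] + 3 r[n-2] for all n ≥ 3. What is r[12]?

2833866

r[3] = -3(4) + 3(-2) = -18
r[4] = -3(-18) + 3(4) = 66
r[5] = -3(66) + 3(-18) = -252
r[6] = -3(-252) + 3(66) = 954
r[7] = -3(954) + 3(-252) = -3618
r[8] = -3(-3618) + 3(954) = 13716
r[9] = -3(13716) + 3(-3618) = -52002
r[10] = -3(-52002) + 3(13716) = 197154
r[11] = -3(197154) + 3(-52002) = -747468
r[12] = -3(-747468) + 3(197154) = 2833866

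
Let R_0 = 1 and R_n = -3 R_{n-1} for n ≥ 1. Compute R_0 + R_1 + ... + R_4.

R_1 = -3(1) = -3
R_2 = -3(-3) = 9
R_3 = -3(9) = -27
R_4 = -3(-27) = 81
Sum = 1 + (-3) + 9 + (-27) + 81 = 61

61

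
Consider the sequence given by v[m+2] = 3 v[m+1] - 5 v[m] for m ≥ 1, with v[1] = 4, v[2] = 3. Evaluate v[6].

v[3] = 3(3) - 5(4) = -11
v[4] = 3(-11) - 5(3) = -48
v[5] = 3(-48) - 5(-11) = -89
v[6] = 3(-89) - 5(-48) = -27

-27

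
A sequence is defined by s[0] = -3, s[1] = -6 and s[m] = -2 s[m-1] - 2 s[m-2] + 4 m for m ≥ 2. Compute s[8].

-56

s[2] = -2(-6) - 2(-3) + 8 = 26
s[3] = -2(26) - 2(-6) + 12 = -28
s[4] = -2(-28) - 2(26) + 16 = 20
s[5] = -2(20) - 2(-28) + 20 = 36
s[6] = -2(36) - 2(20) + 24 = -88
s[7] = -2(-88) - 2(36) + 28 = 132
s[8] = -2(132) - 2(-88) + 32 = -56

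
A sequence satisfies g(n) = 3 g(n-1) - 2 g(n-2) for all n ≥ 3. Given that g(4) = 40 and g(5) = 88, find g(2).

Rearranging, g(n-2) = (g(n) - 3 g(n-1)) / -2.
g(3) = (88 - 3·40) / -2 = -32/-2 = 16
g(2) = (40 - 3·16) / -2 = -8/-2 = 4

4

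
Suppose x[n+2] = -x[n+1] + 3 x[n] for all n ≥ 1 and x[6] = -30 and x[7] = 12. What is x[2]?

Rearranging, x[n-2] = (x[n] + x[n-1]) / 3.
x[5] = (12 + (-30)) / 3 = -18/3 = -6
x[4] = (-30 + (-6)) / 3 = -36/3 = -12
x[3] = (-6 + (-12)) / 3 = -18/3 = -6
x[2] = (-12 + (-6)) / 3 = -18/3 = -6

-6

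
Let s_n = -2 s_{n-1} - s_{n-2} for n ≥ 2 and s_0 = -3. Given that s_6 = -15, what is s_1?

5

Let s_1 = w.
s_2 = 3 - 2w
s_3 = -6 + 3w
s_4 = 9 - 4w
s_5 = -12 + 5w
s_6 = 15 - 6w
So 15 - 6w = -15, giving w = 5.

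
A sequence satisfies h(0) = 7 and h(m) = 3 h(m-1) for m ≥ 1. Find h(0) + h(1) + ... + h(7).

h(1) = 3(7) = 21
h(2) = 3(21) = 63
h(3) = 3(63) = 189
h(4) = 3(189) = 567
h(5) = 3(567) = 1701
h(6) = 3(1701) = 5103
h(7) = 3(5103) = 15309
Sum = 7 + 21 + 63 + 189 + 567 + 1701 + 5103 + 15309 = 22960

22960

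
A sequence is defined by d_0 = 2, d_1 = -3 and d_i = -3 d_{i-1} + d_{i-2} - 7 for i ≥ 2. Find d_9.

d_2 = -3*(-3) + 2 - 7 = 4
d_3 = -3*4 + (-3) - 7 = -22
d_4 = -3*(-22) + 4 - 7 = 63
d_5 = -3*63 + (-22) - 7 = -218
d_6 = -3*(-218) + 63 - 7 = 710
d_7 = -3*710 + (-218) - 7 = -2355
d_8 = -3*(-2355) + 710 - 7 = 7768
d_9 = -3*7768 + (-2355) - 7 = -25666

-25666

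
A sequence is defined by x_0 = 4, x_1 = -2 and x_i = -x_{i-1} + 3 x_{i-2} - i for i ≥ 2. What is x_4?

x_2 = -(-2) + 3*4 - 2 = 12
x_3 = -12 + 3*(-2) - 3 = -21
x_4 = -(-21) + 3*12 - 4 = 53

53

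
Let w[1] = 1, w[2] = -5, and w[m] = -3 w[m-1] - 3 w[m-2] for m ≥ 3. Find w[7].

-27

w[3] = -3·(-5) - 3·1 = 12
w[4] = -3·12 - 3·(-5) = -21
w[5] = -3·(-21) - 3·12 = 27
w[6] = -3·27 - 3·(-21) = -18
w[7] = -3·(-18) - 3·27 = -27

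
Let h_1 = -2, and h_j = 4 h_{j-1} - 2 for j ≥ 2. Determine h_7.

-10922

h_2 = 4*(-2) - 2 = -10
h_3 = 4*(-10) - 2 = -42
h_4 = 4*(-42) - 2 = -170
h_5 = 4*(-170) - 2 = -682
h_6 = 4*(-682) - 2 = -2730
h_7 = 4*(-2730) - 2 = -10922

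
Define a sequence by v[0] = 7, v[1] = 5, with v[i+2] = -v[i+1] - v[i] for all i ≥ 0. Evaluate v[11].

v[2] = -5 - 7 = -12
v[3] = -(-12) - 5 = 7
v[4] = -7 - (-12) = 5
v[5] = -5 - 7 = -12
v[6] = -(-12) - 5 = 7
v[7] = -7 - (-12) = 5
v[8] = -5 - 7 = -12
v[9] = -(-12) - 5 = 7
v[10] = -7 - (-12) = 5
v[11] = -5 - 7 = -12

-12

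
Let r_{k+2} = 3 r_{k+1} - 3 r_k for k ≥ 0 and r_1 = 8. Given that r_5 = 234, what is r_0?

Let r_0 = v.
r_2 = 24 - 3v
r_3 = 48 - 9v
r_4 = 72 - 18v
r_5 = 72 - 27v
So 72 - 27v = 234, giving v = -6.

-6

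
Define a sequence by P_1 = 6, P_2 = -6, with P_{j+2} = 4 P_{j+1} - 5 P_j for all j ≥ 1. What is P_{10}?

17274

P_3 = 4(-6) - 5(6) = -54
P_4 = 4(-54) - 5(-6) = -186
P_5 = 4(-186) - 5(-54) = -474
P_6 = 4(-474) - 5(-186) = -966
P_7 = 4(-966) - 5(-474) = -1494
P_8 = 4(-1494) - 5(-966) = -1146
P_9 = 4(-1146) - 5(-1494) = 2886
P_{10} = 4(2886) - 5(-1146) = 17274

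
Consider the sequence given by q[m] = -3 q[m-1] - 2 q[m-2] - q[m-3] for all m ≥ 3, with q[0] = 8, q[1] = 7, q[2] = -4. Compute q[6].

q[3] = -3(-4) - 2(7) - 8 = -10
q[4] = -3(-10) - 2(-4) - 7 = 31
q[5] = -3(31) - 2(-10) - (-4) = -69
q[6] = -3(-69) - 2(31) - (-10) = 155

155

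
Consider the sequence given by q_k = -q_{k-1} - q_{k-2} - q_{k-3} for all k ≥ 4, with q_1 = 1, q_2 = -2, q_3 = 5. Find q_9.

1

q_4 = -5 - (-2) - 1 = -4
q_5 = -(-4) - 5 - (-2) = 1
q_6 = -1 - (-4) - 5 = -2
q_7 = -(-2) - 1 - (-4) = 5
q_8 = -5 - (-2) - 1 = -4
q_9 = -(-4) - 5 - (-2) = 1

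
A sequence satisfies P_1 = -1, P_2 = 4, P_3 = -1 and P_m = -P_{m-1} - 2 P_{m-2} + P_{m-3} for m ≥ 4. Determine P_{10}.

-161

P_4 = -(-1) - 2·4 + (-1) = -8
P_5 = -(-8) - 2·(-1) + 4 = 14
P_6 = -14 - 2·(-8) + (-1) = 1
P_7 = -1 - 2·14 + (-8) = -37
P_8 = -(-37) - 2·1 + 14 = 49
P_9 = -49 - 2·(-37) + 1 = 26
P_{10} = -26 - 2·49 + (-37) = -161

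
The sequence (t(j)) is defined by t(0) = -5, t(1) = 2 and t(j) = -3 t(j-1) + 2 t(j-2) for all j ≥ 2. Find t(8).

t(2) = -3·2 + 2·(-5) = -16
t(3) = -3·(-16) + 2·2 = 52
t(4) = -3·52 + 2·(-16) = -188
t(5) = -3·(-188) + 2·52 = 668
t(6) = -3·668 + 2·(-188) = -2380
t(7) = -3·(-2380) + 2·668 = 8476
t(8) = -3·8476 + 2·(-2380) = -30188

-30188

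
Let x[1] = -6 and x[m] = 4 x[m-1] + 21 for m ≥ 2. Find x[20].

274877906937

The fixed point is 21/(1 - 4) = -7, so x[m] + 7 = 4(x[m-1] + 7).
Hence x[m] = 1·4^{m-1} - 7.
x[20] = 1·4^{19} - 7 = 1·274877906944 - 7 = 274877906937.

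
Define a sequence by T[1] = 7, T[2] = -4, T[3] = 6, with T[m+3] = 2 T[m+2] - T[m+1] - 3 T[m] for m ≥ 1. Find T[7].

T[4] = 2(6) - (-4) - 3(7) = -5
T[5] = 2(-5) - 6 - 3(-4) = -4
T[6] = 2(-4) - (-5) - 3(6) = -21
T[7] = 2(-21) - (-4) - 3(-5) = -23

-23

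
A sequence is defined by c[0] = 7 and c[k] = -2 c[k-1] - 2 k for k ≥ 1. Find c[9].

-3818

c[1] = -2(7) - 2 = -16
c[2] = -2(-16) - 4 = 28
c[3] = -2(28) - 6 = -62
c[4] = -2(-62) - 8 = 116
c[5] = -2(116) - 10 = -242
c[6] = -2(-242) - 12 = 472
c[7] = -2(472) - 14 = -958
c[8] = -2(-958) - 16 = 1900
c[9] = -2(1900) - 18 = -3818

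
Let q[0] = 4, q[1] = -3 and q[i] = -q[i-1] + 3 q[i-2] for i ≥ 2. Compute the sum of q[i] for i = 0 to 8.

1312

q[2] = -(-3) + 3·4 = 15
q[3] = -15 + 3·(-3) = -24
q[4] = -(-24) + 3·15 = 69
q[5] = -69 + 3·(-24) = -141
q[6] = -(-141) + 3·69 = 348
q[7] = -348 + 3·(-141) = -771
q[8] = -(-771) + 3·348 = 1815
Sum = 4 + (-3) + 15 + (-24) + 69 + (-141) + 348 + (-771) + 1815 = 1312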